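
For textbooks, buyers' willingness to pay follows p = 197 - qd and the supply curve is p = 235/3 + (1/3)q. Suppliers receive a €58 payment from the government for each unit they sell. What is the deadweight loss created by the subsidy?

Deadweight loss = €1261.5

Pre-subsidy: 197 - q = 235/3 + (1/3)q gives q* = 89 and p* = 108.
With the subsidy, sellers receive ps = pb + 58 for each unit, where pb is the price buyers pay.
On the curves, pb = 197 - q and ps = 235/3 + (1/3)q; the wedge ps − pb = 58 gives 235/3 + (1/3)q − (197 - q) = 58, so q' = 132.5.
Then pb = 197 − 1·132.5 = 64.5 and ps = 235/3 + (1/3)·132.5 = 122.5.
The subsidy expands output by 132.5 − 89 = 43.5 past the efficient level; on those units the gap between marginal cost and willingness to pay runs from 0 up to 58.
DWL = ½ × 58 × 43.5 = 1261.5.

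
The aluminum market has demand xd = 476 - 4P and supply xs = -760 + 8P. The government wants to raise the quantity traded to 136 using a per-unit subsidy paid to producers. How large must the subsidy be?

Required subsidy s = 27 per unit

At x = 136, invert demand for the buyer price: Pb = (476 − 136)/4 = 85; invert supply for the seller price: Ps = (136 − (-760))/8 = 112.
The subsidy must fill the gap: s = Ps − Pb = 112 − 85 = 27.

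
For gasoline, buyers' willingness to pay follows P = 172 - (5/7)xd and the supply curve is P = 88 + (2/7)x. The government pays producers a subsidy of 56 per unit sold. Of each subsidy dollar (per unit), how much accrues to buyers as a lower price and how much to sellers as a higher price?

Buyers gain 40 per unit; sellers gain 16 per unit

Pre-subsidy: 172 - (5/7)x = 88 + (2/7)x gives x* = 84 and P* = 112.
With the subsidy, sellers receive Ps = Pb + 56 for each unit, where Pb is the price buyers pay.
On the curves, Pb = 172 - (5/7)x and Ps = 88 + (2/7)x; the wedge Ps − Pb = 56 gives 88 + (2/7)x − (172 - (5/7)x) = 56, so x' = 140.
Then Pb = 172 − (5/7)·140 = 72 and Ps = 88 + (2/7)·140 = 128.
Buyers' price falls by P* − Pb = 112 − 72 = 40; sellers' price rises by Ps − P* = 128 − 112 = 16.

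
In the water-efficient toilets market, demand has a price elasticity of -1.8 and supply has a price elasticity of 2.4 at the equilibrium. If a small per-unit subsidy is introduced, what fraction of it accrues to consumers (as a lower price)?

For a small subsidy around the equilibrium, the benefit split depends on the relative slopes, which at a point are proportional to the elasticities.
Buyer share = εs/(εs + |εd|) = 2.4/(2.4 + 1.8) = 4/7; seller share = |εd|/(εs + |εd|) = 3/7.

Consumer share = 4/7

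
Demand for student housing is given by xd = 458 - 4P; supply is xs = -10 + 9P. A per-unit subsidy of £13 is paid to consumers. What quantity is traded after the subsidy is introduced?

x' = 350

Pre-subsidy: 458 - 4P = -10 + 9P gives P* = 36, x* = 314.
With the rebate, buyers effectively pay Pb = Ps − 13, where Ps is the price sellers receive.
Demand in terms of Ps becomes xd = 458 − 4(Ps − 13) = 510 - 4Ps. Setting this equal to supply: 510 - 4Ps = -10 + 9Ps, so Ps = 40.
Buyers pay Pb = 40 − 13 = 27; x' = -10 + 9·40 = 350.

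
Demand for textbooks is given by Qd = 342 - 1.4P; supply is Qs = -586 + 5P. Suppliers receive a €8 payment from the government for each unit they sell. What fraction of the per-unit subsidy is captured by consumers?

Pre-subsidy: 342 - 1.4P = -586 + 5P gives P* = 145, Q* = 139.
With the subsidy, sellers receive Ps = Pb + 8 for each unit, where Pb is the price buyers pay.
Supply in terms of Pb becomes Qs = -586 + 5(Pb + 8) = -546 + 5Pb. Setting this equal to demand: 342 - 1.4Pb = -546 + 5Pb, so Pb = 138.75.
Sellers receive Ps = 138.75 + 8 = 146.75; Q' = 342 − 1.4·138.75 = 147.75.
Buyers' price falls by P* − Pb = 145 − 138.75 = 6.25; sellers' price rises by Ps − P* = 146.75 − 145 = 1.75.
So consumers capture 6.25/8 = 0.78125 of each unit of subsidy.

Consumer share = 0.78125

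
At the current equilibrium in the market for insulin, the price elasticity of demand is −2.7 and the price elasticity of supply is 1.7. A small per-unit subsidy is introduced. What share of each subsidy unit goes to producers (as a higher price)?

Producer share = 27/44

For a small subsidy around the equilibrium, the benefit split depends on the relative slopes, which at a point are proportional to the elasticities.
Buyer share = εs/(εs + |εd|) = 1.7/(1.7 + 2.7) = 17/44; seller share = |εd|/(εs + |εd|) = 27/44.
So producers capture 27/44 of the subsidy.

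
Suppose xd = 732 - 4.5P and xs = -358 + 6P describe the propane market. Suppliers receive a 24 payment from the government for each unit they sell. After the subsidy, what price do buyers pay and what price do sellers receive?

Buyers pay 1892/21; sellers receive 2396/21

Pre-subsidy: 732 - 4.5P = -358 + 6P gives P* = 2180/21, x* = 1854/7.
With the subsidy, sellers receive Ps = Pb + 24 for each unit, where Pb is the price buyers pay.
Supply in terms of Pb becomes xs = -358 + 6(Pb + 24) = -214 + 6Pb. Setting this equal to demand: 732 - 4.5Pb = -214 + 6Pb, so Pb = 1892/21.
Sellers receive Ps = 1892/21 + 24 = 2396/21; x' = 732 − 4.5·(1892/21) = 2286/7.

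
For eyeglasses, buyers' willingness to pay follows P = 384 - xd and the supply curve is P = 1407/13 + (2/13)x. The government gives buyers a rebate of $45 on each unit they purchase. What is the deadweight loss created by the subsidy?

Pre-subsidy: 384 - x = 1407/13 + (2/13)x gives x* = 239 and P* = 145.
With the rebate, buyers effectively pay Pb = Ps − 45, where Ps is the price sellers receive.
On the curves, Pb = 384 - x and Ps = 1407/13 + (2/13)x; the wedge Ps − Pb = 45 gives 1407/13 + (2/13)x − (384 - x) = 45, so x' = 278.
Then Pb = 384 − 1·278 = 106 and Ps = 1407/13 + (2/13)·278 = 151.
The subsidy expands output by 278 − 239 = 39 past the efficient level; on those units the gap between marginal cost and willingness to pay runs from 0 up to 45.
DWL = ½ × 45 × 39 = 877.5.

Deadweight loss = $877.5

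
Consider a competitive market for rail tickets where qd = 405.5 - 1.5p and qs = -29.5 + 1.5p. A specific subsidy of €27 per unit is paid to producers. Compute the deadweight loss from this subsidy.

Deadweight loss = €273.375

Pre-subsidy: 405.5 - 1.5p = -29.5 + 1.5p gives p* = 145, q* = 188.
With the subsidy, sellers receive ps = pb + 27 for each unit, where pb is the price buyers pay.
Supply in terms of pb becomes qs = -29.5 + 1.5(pb + 27) = 11 + 1.5pb. Setting this equal to demand: 405.5 - 1.5pb = 11 + 1.5pb, so pb = 131.5.
Sellers receive ps = 131.5 + 27 = 158.5; q' = 405.5 − 1.5·131.5 = 208.25.
The subsidy expands output by 208.25 − 188 = 20.25 past the efficient level; on those units the gap between marginal cost and willingness to pay runs from 0 up to 27.
DWL = ½ × 27 × 20.25 = 273.375.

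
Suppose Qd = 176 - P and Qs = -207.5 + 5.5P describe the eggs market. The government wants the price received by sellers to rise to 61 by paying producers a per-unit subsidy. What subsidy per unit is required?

Required subsidy s = 13 per unit

At a seller price of 61, quantity supplied is -207.5 + 5.5·61 = 128.
Buyers absorb 128 only when they pay Pb with 176 − 1·Pb = 128, i.e. Pb = 48.
s = Ps − Pb = 61 − 48 = 13.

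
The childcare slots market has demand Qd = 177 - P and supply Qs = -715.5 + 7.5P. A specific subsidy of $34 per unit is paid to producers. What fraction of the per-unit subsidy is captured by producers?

Producer share = 2/17

Pre-subsidy: 177 - P = -715.5 + 7.5P gives P* = 105, Q* = 72.
With the subsidy, sellers receive Ps = Pb + 34 for each unit, where Pb is the price buyers pay.
Supply in terms of Pb becomes Qs = -715.5 + 7.5(Pb + 34) = -460.5 + 7.5Pb. Setting this equal to demand: 177 - Pb = -460.5 + 7.5Pb, so Pb = 75.
Sellers receive Ps = 75 + 34 = 109; Q' = 177 − 1·75 = 102.
Buyers' price falls by P* − Pb = 105 − 75 = 30; sellers' price rises by Ps − P* = 109 − 105 = 4.
So producers capture 4/34 = 2/17 of each unit of subsidy.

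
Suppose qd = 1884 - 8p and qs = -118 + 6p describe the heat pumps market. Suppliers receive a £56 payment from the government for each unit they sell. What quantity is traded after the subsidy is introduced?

Pre-subsidy: 1884 - 8p = -118 + 6p gives p* = 143, q* = 740.
With the subsidy, sellers receive ps = pb + 56 for each unit, where pb is the price buyers pay.
Supply in terms of pb becomes qs = -118 + 6(pb + 56) = 218 + 6pb. Setting this equal to demand: 1884 - 8pb = 218 + 6pb, so pb = 119.
Sellers receive ps = 119 + 56 = 175; q' = 1884 − 8·119 = 932.

q' = 932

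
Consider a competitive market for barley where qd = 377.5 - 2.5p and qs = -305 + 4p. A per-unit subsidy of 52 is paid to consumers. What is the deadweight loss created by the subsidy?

Deadweight loss = 2080

Pre-subsidy: 377.5 - 2.5p = -305 + 4p gives p* = 105, q* = 115.
With the rebate, buyers effectively pay pb = ps − 52, where ps is the price sellers receive.
Demand in terms of ps becomes qd = 377.5 − 2.5(ps − 52) = 507.5 - 2.5ps. Setting this equal to supply: 507.5 - 2.5ps = -305 + 4ps, so ps = 125.
Buyers pay pb = 125 − 52 = 73; q' = -305 + 4·125 = 195.
The subsidy expands output by 195 − 115 = 80 past the efficient level; on those units the gap between marginal cost and willingness to pay runs from 0 up to 52.
DWL = ½ × 52 × 80 = 2080.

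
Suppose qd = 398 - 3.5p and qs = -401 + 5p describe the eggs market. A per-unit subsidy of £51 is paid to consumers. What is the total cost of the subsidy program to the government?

Government cost = £8874

Pre-subsidy: 398 - 3.5p = -401 + 5p gives p* = 94, q* = 69.
With the rebate, buyers effectively pay pb = ps − 51, where ps is the price sellers receive.
Demand in terms of ps becomes qd = 398 − 3.5(ps − 51) = 576.5 - 3.5ps. Setting this equal to supply: 576.5 - 3.5ps = -401 + 5ps, so ps = 115.
Buyers pay pb = 115 − 51 = 64; q' = -401 + 5·115 = 174.
Government outlay = subsidy × quantity = 51 × 174 = 8874.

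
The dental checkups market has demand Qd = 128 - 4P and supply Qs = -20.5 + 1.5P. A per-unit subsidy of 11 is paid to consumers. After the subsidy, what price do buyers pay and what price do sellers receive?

Pre-subsidy: 128 - 4P = -20.5 + 1.5P gives P* = 27, Q* = 20.
With the rebate, buyers effectively pay Pb = Ps − 11, where Ps is the price sellers receive.
Demand in terms of Ps becomes Qd = 128 − 4(Ps − 11) = 172 - 4Ps. Setting this equal to supply: 172 - 4Ps = -20.5 + 1.5Ps, so Ps = 35.
Buyers pay Pb = 35 − 11 = 24; Q' = -20.5 + 1.5·35 = 32.

Buyers pay 24; sellers receive 35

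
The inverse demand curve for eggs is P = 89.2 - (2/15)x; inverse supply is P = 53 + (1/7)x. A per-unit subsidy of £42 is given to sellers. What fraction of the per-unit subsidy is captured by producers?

Producer share = 15/29

Pre-subsidy: 89.2 - (2/15)x = 53 + (1/7)x gives x* = 3801/29 and P* = 2080/29.
With the subsidy, sellers receive Ps = Pb + 42 for each unit, where Pb is the price buyers pay.
On the curves, Pb = 89.2 - (2/15)x and Ps = 53 + (1/7)x; the wedge Ps − Pb = 42 gives 53 + (1/7)x − (89.2 - (2/15)x) = 42, so x' = 8211/29.
Then Pb = 89.2 − (2/15)·(8211/29) = 1492/29 and Ps = 53 + (1/7)·(8211/29) = 2710/29.
Buyers' price falls by P* − Pb = 2080/29 − 1492/29 = 588/29; sellers' price rises by Ps − P* = 2710/29 − 2080/29 = 630/29.
So producers capture (630/29)/42 = 15/29 of each unit of subsidy.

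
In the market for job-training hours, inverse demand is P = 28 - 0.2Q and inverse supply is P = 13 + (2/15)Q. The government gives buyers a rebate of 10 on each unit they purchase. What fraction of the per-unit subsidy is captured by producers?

Producer share = 0.4

Pre-subsidy: 28 - 0.2Q = 13 + (2/15)Q gives Q* = 45 and P* = 19.
With the rebate, buyers effectively pay Pb = Ps − 10, where Ps is the price sellers receive.
On the curves, Pb = 28 - 0.2Q and Ps = 13 + (2/15)Q; the wedge Ps − Pb = 10 gives 13 + (2/15)Q − (28 - 0.2Q) = 10, so Q' = 75.
Then Pb = 28 − 0.2·75 = 13 and Ps = 13 + (2/15)·75 = 23.
Buyers' price falls by P* − Pb = 19 − 13 = 6; sellers' price rises by Ps − P* = 23 − 19 = 4.
So producers capture 4/10 = 0.4 of each unit of subsidy.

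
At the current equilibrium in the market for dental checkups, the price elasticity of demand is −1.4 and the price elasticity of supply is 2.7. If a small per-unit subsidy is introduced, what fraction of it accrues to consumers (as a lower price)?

Consumer share = 27/41

For a small subsidy around the equilibrium, the benefit split depends on the relative slopes, which at a point are proportional to the elasticities.
Buyer share = εs/(εs + |εd|) = 2.7/(2.7 + 1.4) = 27/41; seller share = |εd|/(εs + |εd|) = 14/41.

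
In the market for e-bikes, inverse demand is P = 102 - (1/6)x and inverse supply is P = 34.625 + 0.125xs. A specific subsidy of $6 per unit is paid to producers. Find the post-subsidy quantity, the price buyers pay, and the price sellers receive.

x' = 1761/7; buyers pay 841/14; sellers receive 925/14

Pre-subsidy: 102 - (1/6)x = 34.625 + 0.125x gives x* = 231 and P* = 63.5.
With the subsidy, sellers receive Ps = Pb + 6 for each unit, where Pb is the price buyers pay.
On the curves, Pb = 102 - (1/6)x and Ps = 34.625 + 0.125x; the wedge Ps − Pb = 6 gives 34.625 + 0.125x − (102 - (1/6)x) = 6, so x' = 1761/7.
Then Pb = 102 − (1/6)·(1761/7) = 841/14 and Ps = 34.625 + 0.125·(1761/7) = 925/14.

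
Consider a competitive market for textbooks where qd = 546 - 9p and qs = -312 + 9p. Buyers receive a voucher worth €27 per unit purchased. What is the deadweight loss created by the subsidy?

Pre-subsidy: 546 - 9p = -312 + 9p gives p* = 143/3, q* = 117.
With the rebate, buyers effectively pay pb = ps − 27, where ps is the price sellers receive.
Demand in terms of ps becomes qd = 546 − 9(ps − 27) = 789 - 9ps. Setting this equal to supply: 789 - 9ps = -312 + 9ps, so ps = 367/6.
Buyers pay pb = 367/6 − 27 = 205/6; q' = -312 + 9·(367/6) = 238.5.
The subsidy expands output by 238.5 − 117 = 121.5 past the efficient level; on those units the gap between marginal cost and willingness to pay runs from 0 up to 27.
DWL = ½ × 27 × 121.5 = 1640.25.

Deadweight loss = €1640.25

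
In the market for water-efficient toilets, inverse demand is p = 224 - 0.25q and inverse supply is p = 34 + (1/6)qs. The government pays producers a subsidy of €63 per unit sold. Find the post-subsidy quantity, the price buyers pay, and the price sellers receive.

Pre-subsidy: 224 - 0.25q = 34 + (1/6)q gives q* = 456 and p* = 110.
With the subsidy, sellers receive ps = pb + 63 for each unit, where pb is the price buyers pay.
On the curves, pb = 224 - 0.25q and ps = 34 + (1/6)q; the wedge ps − pb = 63 gives 34 + (1/6)q − (224 - 0.25q) = 63, so q' = 607.2.
Then pb = 224 − 0.25·607.2 = 72.2 and ps = 34 + (1/6)·607.2 = 135.2.

q' = 607.2; buyers pay €72.2; sellers receive €135.2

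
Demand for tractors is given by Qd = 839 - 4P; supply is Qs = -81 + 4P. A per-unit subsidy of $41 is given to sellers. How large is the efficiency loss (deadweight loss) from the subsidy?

Deadweight loss = $1681

Pre-subsidy: 839 - 4P = -81 + 4P gives P* = 115, Q* = 379.
With the subsidy, sellers receive Ps = Pb + 41 for each unit, where Pb is the price buyers pay.
Supply in terms of Pb becomes Qs = -81 + 4(Pb + 41) = 83 + 4Pb. Setting this equal to demand: 839 - 4Pb = 83 + 4Pb, so Pb = 94.5.
Sellers receive Ps = 94.5 + 41 = 135.5; Q' = 839 − 4·94.5 = 461.
The subsidy expands output by 461 − 379 = 82 past the efficient level; on those units the gap between marginal cost and willingness to pay runs from 0 up to 41.
DWL = ½ × 41 × 82 = 1681.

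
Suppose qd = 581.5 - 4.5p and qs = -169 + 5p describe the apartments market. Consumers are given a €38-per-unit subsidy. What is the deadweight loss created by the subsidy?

Deadweight loss = €1710

Pre-subsidy: 581.5 - 4.5p = -169 + 5p gives p* = 79, q* = 226.
With the rebate, buyers effectively pay pb = ps − 38, where ps is the price sellers receive.
Demand in terms of ps becomes qd = 581.5 − 4.5(ps − 38) = 752.5 - 4.5ps. Setting this equal to supply: 752.5 - 4.5ps = -169 + 5ps, so ps = 97.
Buyers pay pb = 97 − 38 = 59; q' = -169 + 5·97 = 316.
The subsidy expands output by 316 − 226 = 90 past the efficient level; on those units the gap between marginal cost and willingness to pay runs from 0 up to 38.
DWL = ½ × 38 × 90 = 1710.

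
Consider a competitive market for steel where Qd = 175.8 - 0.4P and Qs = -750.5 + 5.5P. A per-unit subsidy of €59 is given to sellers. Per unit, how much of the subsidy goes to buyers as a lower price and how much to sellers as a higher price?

Buyers gain €55 per unit; sellers gain €4 per unit

Pre-subsidy: 175.8 - 0.4P = -750.5 + 5.5P gives P* = 157, Q* = 113.
With the subsidy, sellers receive Ps = Pb + 59 for each unit, where Pb is the price buyers pay.
Supply in terms of Pb becomes Qs = -750.5 + 5.5(Pb + 59) = -426 + 5.5Pb. Setting this equal to demand: 175.8 - 0.4Pb = -426 + 5.5Pb, so Pb = 102.
Sellers receive Ps = 102 + 59 = 161; Q' = 175.8 − 0.4·102 = 135.
Buyers' price falls by P* − Pb = 157 − 102 = 55; sellers' price rises by Ps − P* = 161 − 157 = 4.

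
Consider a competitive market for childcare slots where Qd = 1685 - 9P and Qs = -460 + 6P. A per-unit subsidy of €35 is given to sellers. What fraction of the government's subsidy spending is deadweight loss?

Pre-subsidy: 1685 - 9P = -460 + 6P gives P* = 143, Q* = 398.
With the subsidy, sellers receive Ps = Pb + 35 for each unit, where Pb is the price buyers pay.
Supply in terms of Pb becomes Qs = -460 + 6(Pb + 35) = -250 + 6Pb. Setting this equal to demand: 1685 - 9Pb = -250 + 6Pb, so Pb = 129.
Sellers receive Ps = 129 + 35 = 164; Q' = 1685 − 9·129 = 524.
ΔCS = ½(398 + 524)(143 − 129) = 6454; ΔPS = ½(398 + 524)(164 − 143) = 9681.
Government spending = 35 × 524 = 18340.
DWL = ½ × 35 × (524 − 398) = 2205; fraction = 2205 / 18340 = 63/524.

DWL / government spending = 63/524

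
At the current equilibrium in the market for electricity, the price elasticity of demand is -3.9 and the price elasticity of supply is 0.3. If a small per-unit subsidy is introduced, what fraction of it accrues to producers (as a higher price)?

For a small subsidy around the equilibrium, the benefit split depends on the relative slopes, which at a point are proportional to the elasticities.
Buyer share = εs/(εs + |εd|) = 0.3/(0.3 + 3.9) = 1/14; seller share = |εd|/(εs + |εd|) = 13/14.
So producers capture 13/14 of the subsidy.

Producer share = 13/14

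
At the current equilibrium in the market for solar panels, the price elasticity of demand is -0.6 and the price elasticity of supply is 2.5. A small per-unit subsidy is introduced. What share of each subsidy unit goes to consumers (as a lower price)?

For a small subsidy around the equilibrium, the benefit split depends on the relative slopes, which at a point are proportional to the elasticities.
Buyer share = εs/(εs + |εd|) = 2.5/(2.5 + 0.6) = 25/31; seller share = |εd|/(εs + |εd|) = 6/31.

Consumer share = 25/31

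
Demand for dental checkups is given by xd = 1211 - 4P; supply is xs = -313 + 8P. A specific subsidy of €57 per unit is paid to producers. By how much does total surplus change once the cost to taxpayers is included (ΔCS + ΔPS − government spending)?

Pre-subsidy: 1211 - 4P = -313 + 8P gives P* = 127, x* = 703.
With the subsidy, sellers receive Ps = Pb + 57 for each unit, where Pb is the price buyers pay.
Supply in terms of Pb becomes xs = -313 + 8(Pb + 57) = 143 + 8Pb. Setting this equal to demand: 1211 - 4Pb = 143 + 8Pb, so Pb = 89.
Sellers receive Ps = 89 + 57 = 146; x' = 1211 − 4·89 = 855.
ΔCS = ½(703 + 855)(127 − 89) = 29602; ΔPS = ½(703 + 855)(146 − 127) = 14801.
Government spending = 57 × 855 = 48735.
Net change = 29602 + 14801 − 48735 = -4332. The loss equals the DWL triangle ½·57·152.

Net change in total surplus = -€4332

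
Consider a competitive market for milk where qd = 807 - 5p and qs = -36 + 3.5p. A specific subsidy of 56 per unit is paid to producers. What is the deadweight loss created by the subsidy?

Deadweight loss = 54880/17

Pre-subsidy: 807 - 5p = -36 + 3.5p gives p* = 1686/17, q* = 5289/17.
With the subsidy, sellers receive ps = pb + 56 for each unit, where pb is the price buyers pay.
Supply in terms of pb becomes qs = -36 + 3.5(pb + 56) = 160 + 3.5pb. Setting this equal to demand: 807 - 5pb = 160 + 3.5pb, so pb = 1294/17.
Sellers receive ps = 1294/17 + 56 = 2246/17; q' = 807 − 5·(1294/17) = 7249/17.
The subsidy expands output by 7249/17 − 5289/17 = 1960/17 past the efficient level; on those units the gap between marginal cost and willingness to pay runs from 0 up to 56.
DWL = ½ × 56 × 1960/17 = 54880/17.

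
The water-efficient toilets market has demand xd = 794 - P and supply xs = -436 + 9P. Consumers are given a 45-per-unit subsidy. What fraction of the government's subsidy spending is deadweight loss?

Pre-subsidy: 794 - P = -436 + 9P gives P* = 123, x* = 671.
With the rebate, buyers effectively pay Pb = Ps − 45, where Ps is the price sellers receive.
Demand in terms of Ps becomes xd = 794 − 1(Ps − 45) = 839 - Ps. Setting this equal to supply: 839 - Ps = -436 + 9Ps, so Ps = 127.5.
Buyers pay Pb = 127.5 − 45 = 82.5; x' = -436 + 9·127.5 = 711.5.
ΔCS = ½(671 + 711.5)(123 − 82.5) = 27995.625; ΔPS = ½(671 + 711.5)(127.5 − 123) = 3110.625.
Government spending = 45 × 711.5 = 32017.5.
DWL = ½ × 45 × (711.5 − 671) = 911.25; fraction = 911.25 / 32017.5 = 81/2846.

DWL / government spending = 81/2846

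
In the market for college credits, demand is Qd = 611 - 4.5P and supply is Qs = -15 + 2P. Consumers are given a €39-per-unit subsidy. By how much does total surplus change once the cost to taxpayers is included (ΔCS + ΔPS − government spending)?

Pre-subsidy: 611 - 4.5P = -15 + 2P gives P* = 1252/13, Q* = 2309/13.
With the rebate, buyers effectively pay Pb = Ps − 39, where Ps is the price sellers receive.
Demand in terms of Ps becomes Qd = 611 − 4.5(Ps − 39) = 786.5 - 4.5Ps. Setting this equal to supply: 786.5 - 4.5Ps = -15 + 2Ps, so Ps = 1603/13.
Buyers pay Pb = 1603/13 − 39 = 1096/13; Q' = -15 + 2·(1603/13) = 3011/13.
ΔCS = ½(2309/13 + 3011/13)(1252/13 − 1096/13) = 31920/13; ΔPS = ½(2309/13 + 3011/13)(1603/13 − 1252/13) = 71820/13.
Government spending = 39 × 3011/13 = 9033.
Net change = 31920/13 + 71820/13 − 9033 = -1053. The loss equals the DWL triangle ½·39·54.

Net change in total surplus = -€1053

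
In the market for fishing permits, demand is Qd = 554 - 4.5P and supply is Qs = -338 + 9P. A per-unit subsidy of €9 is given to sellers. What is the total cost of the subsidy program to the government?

Pre-subsidy: 554 - 4.5P = -338 + 9P gives P* = 1784/27, Q* = 770/3.
With the subsidy, sellers receive Ps = Pb + 9 for each unit, where Pb is the price buyers pay.
Supply in terms of Pb becomes Qs = -338 + 9(Pb + 9) = -257 + 9Pb. Setting this equal to demand: 554 - 4.5Pb = -257 + 9Pb, so Pb = 1622/27.
Sellers receive Ps = 1622/27 + 9 = 1865/27; Q' = 554 − 4.5·(1622/27) = 851/3.
Government outlay = subsidy × quantity = 9 × 851/3 = 2553.

Government cost = €2553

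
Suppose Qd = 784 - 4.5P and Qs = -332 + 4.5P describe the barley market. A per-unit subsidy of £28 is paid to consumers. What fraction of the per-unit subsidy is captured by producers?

Pre-subsidy: 784 - 4.5P = -332 + 4.5P gives P* = 124, Q* = 226.
With the rebate, buyers effectively pay Pb = Ps − 28, where Ps is the price sellers receive.
Demand in terms of Ps becomes Qd = 784 − 4.5(Ps − 28) = 910 - 4.5Ps. Setting this equal to supply: 910 - 4.5Ps = -332 + 4.5Ps, so Ps = 138.
Buyers pay Pb = 138 − 28 = 110; Q' = -332 + 4.5·138 = 289.
Buyers' price falls by P* − Pb = 124 − 110 = 14; sellers' price rises by Ps − P* = 138 − 124 = 14.
So producers capture 14/28 = 0.5 of each unit of subsidy.

Producer share = 0.5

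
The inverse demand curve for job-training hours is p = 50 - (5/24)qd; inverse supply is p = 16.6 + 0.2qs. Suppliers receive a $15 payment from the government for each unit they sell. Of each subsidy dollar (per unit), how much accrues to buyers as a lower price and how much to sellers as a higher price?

Buyers gain 375/49 per unit; sellers gain 360/49 per unit

Pre-subsidy: 50 - (5/24)q = 16.6 + 0.2q gives q* = 4008/49 and p* = 1615/49.
With the subsidy, sellers receive ps = pb + 15 for each unit, where pb is the price buyers pay.
On the curves, pb = 50 - (5/24)q and ps = 16.6 + 0.2q; the wedge ps − pb = 15 gives 16.6 + 0.2q − (50 - (5/24)q) = 15, so q' = 5808/49.
Then pb = 50 − (5/24)·(5808/49) = 1240/49 and ps = 16.6 + 0.2·(5808/49) = 1975/49.
Buyers' price falls by p* − pb = 1615/49 − 1240/49 = 375/49; sellers' price rises by ps − p* = 1975/49 − 1615/49 = 360/49.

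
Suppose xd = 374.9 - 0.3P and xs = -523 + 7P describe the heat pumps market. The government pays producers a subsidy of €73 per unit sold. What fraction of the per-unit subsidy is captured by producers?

Producer share = 3/73

Pre-subsidy: 374.9 - 0.3P = -523 + 7P gives P* = 123, x* = 338.
With the subsidy, sellers receive Ps = Pb + 73 for each unit, where Pb is the price buyers pay.
Supply in terms of Pb becomes xs = -523 + 7(Pb + 73) = -12 + 7Pb. Setting this equal to demand: 374.9 - 0.3Pb = -12 + 7Pb, so Pb = 53.
Sellers receive Ps = 53 + 73 = 126; x' = 374.9 − 0.3·53 = 359.
Buyers' price falls by P* − Pb = 123 − 53 = 70; sellers' price rises by Ps − P* = 126 − 123 = 3.
So producers capture 3/73 = 3/73 of each unit of subsidy.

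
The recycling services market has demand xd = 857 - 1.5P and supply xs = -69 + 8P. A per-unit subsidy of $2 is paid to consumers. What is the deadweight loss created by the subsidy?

Pre-subsidy: 857 - 1.5P = -69 + 8P gives P* = 1852/19, x* = 13505/19.
With the rebate, buyers effectively pay Pb = Ps − 2, where Ps is the price sellers receive.
Demand in terms of Ps becomes xd = 857 − 1.5(Ps − 2) = 860 - 1.5Ps. Setting this equal to supply: 860 - 1.5Ps = -69 + 8Ps, so Ps = 1858/19.
Buyers pay Pb = 1858/19 − 2 = 1820/19; x' = -69 + 8·(1858/19) = 13553/19.
The subsidy expands output by 13553/19 − 13505/19 = 48/19 past the efficient level; on those units the gap between marginal cost and willingness to pay runs from 0 up to 2.
DWL = ½ × 2 × 48/19 = 48/19.

Deadweight loss = 48/19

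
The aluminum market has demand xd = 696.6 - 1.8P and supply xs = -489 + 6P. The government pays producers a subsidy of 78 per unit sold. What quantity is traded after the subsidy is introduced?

Pre-subsidy: 696.6 - 1.8P = -489 + 6P gives P* = 152, x* = 423.
With the subsidy, sellers receive Ps = Pb + 78 for each unit, where Pb is the price buyers pay.
Supply in terms of Pb becomes xs = -489 + 6(Pb + 78) = -21 + 6Pb. Setting this equal to demand: 696.6 - 1.8Pb = -21 + 6Pb, so Pb = 92.
Sellers receive Ps = 92 + 78 = 170; x' = 696.6 − 1.8·92 = 531.

x' = 531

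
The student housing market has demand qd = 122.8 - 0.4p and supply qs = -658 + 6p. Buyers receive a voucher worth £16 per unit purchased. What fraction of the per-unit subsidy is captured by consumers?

Consumer share = 0.9375

Pre-subsidy: 122.8 - 0.4p = -658 + 6p gives p* = 122, q* = 74.
With the rebate, buyers effectively pay pb = ps − 16, where ps is the price sellers receive.
Demand in terms of ps becomes qd = 122.8 − 0.4(ps − 16) = 129.2 - 0.4ps. Setting this equal to supply: 129.2 - 0.4ps = -658 + 6ps, so ps = 123.
Buyers pay pb = 123 − 16 = 107; q' = -658 + 6·123 = 80.
Buyers' price falls by p* − pb = 122 − 107 = 15; sellers' price rises by ps − p* = 123 − 122 = 1.
So consumers capture 15/16 = 0.9375 of each unit of subsidy.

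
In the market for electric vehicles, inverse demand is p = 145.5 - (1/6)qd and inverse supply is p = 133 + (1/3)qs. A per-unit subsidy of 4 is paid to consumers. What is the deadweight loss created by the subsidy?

Deadweight loss = 16

Pre-subsidy: 145.5 - (1/6)q = 133 + (1/3)q gives q* = 25 and p* = 424/3.
With the rebate, buyers effectively pay pb = ps − 4, where ps is the price sellers receive.
On the curves, pb = 145.5 - (1/6)q and ps = 133 + (1/3)q; the wedge ps − pb = 4 gives 133 + (1/3)q − (145.5 - (1/6)q) = 4, so q' = 33.
Then pb = 145.5 − (1/6)·33 = 140 and ps = 133 + (1/3)·33 = 144.
The subsidy expands output by 33 − 25 = 8 past the efficient level; on those units the gap between marginal cost and willingness to pay runs from 0 up to 4.
DWL = ½ × 4 × 8 = 16.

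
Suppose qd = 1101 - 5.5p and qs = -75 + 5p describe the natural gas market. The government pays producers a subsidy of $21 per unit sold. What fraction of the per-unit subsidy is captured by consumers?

Pre-subsidy: 1101 - 5.5p = -75 + 5p gives p* = 112, q* = 485.
With the subsidy, sellers receive ps = pb + 21 for each unit, where pb is the price buyers pay.
Supply in terms of pb becomes qs = -75 + 5(pb + 21) = 30 + 5pb. Setting this equal to demand: 1101 - 5.5pb = 30 + 5pb, so pb = 102.
Sellers receive ps = 102 + 21 = 123; q' = 1101 − 5.5·102 = 540.
Buyers' price falls by p* − pb = 112 − 102 = 10; sellers' price rises by ps − p* = 123 − 112 = 11.
So consumers capture 10/21 = 10/21 of each unit of subsidy.

Consumer share = 10/21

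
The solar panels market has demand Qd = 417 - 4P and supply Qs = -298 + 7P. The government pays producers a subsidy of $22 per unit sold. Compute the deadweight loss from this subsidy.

Deadweight loss = $616

Pre-subsidy: 417 - 4P = -298 + 7P gives P* = 65, Q* = 157.
With the subsidy, sellers receive Ps = Pb + 22 for each unit, where Pb is the price buyers pay.
Supply in terms of Pb becomes Qs = -298 + 7(Pb + 22) = -144 + 7Pb. Setting this equal to demand: 417 - 4Pb = -144 + 7Pb, so Pb = 51.
Sellers receive Ps = 51 + 22 = 73; Q' = 417 − 4·51 = 213.
The subsidy expands output by 213 − 157 = 56 past the efficient level; on those units the gap between marginal cost and willingness to pay runs from 0 up to 22.
DWL = ½ × 22 × 56 = 616.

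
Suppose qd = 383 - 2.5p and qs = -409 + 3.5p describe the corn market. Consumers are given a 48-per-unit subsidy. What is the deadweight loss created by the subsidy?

Deadweight loss = 1680

Pre-subsidy: 383 - 2.5p = -409 + 3.5p gives p* = 132, q* = 53.
With the rebate, buyers effectively pay pb = ps − 48, where ps is the price sellers receive.
Demand in terms of ps becomes qd = 383 − 2.5(ps − 48) = 503 - 2.5ps. Setting this equal to supply: 503 - 2.5ps = -409 + 3.5ps, so ps = 152.
Buyers pay pb = 152 − 48 = 104; q' = -409 + 3.5·152 = 123.
The subsidy expands output by 123 − 53 = 70 past the efficient level; on those units the gap between marginal cost and willingness to pay runs from 0 up to 48.
DWL = ½ × 48 × 70 = 1680.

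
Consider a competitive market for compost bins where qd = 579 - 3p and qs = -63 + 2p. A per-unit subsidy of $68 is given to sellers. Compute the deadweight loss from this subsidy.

Deadweight loss = $2774.4

Pre-subsidy: 579 - 3p = -63 + 2p gives p* = 128.4, q* = 193.8.
With the subsidy, sellers receive ps = pb + 68 for each unit, where pb is the price buyers pay.
Supply in terms of pb becomes qs = -63 + 2(pb + 68) = 73 + 2pb. Setting this equal to demand: 579 - 3pb = 73 + 2pb, so pb = 101.2.
Sellers receive ps = 101.2 + 68 = 169.2; q' = 579 − 3·101.2 = 275.4.
The subsidy expands output by 275.4 − 193.8 = 81.6 past the efficient level; on those units the gap between marginal cost and willingness to pay runs from 0 up to 68.
DWL = ½ × 68 × 81.6 = 2774.4.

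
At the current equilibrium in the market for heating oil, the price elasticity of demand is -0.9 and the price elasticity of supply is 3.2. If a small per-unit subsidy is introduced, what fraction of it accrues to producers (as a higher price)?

Producer share = 9/41

For a small subsidy around the equilibrium, the benefit split depends on the relative slopes, which at a point are proportional to the elasticities.
Buyer share = εs/(εs + |εd|) = 3.2/(3.2 + 0.9) = 32/41; seller share = |εd|/(εs + |εd|) = 9/41.
So producers capture 9/41 of the subsidy.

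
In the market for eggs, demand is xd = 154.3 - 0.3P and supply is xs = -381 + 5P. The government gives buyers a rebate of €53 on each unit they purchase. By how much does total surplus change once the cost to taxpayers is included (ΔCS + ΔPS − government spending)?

Pre-subsidy: 154.3 - 0.3P = -381 + 5P gives P* = 101, x* = 124.
With the rebate, buyers effectively pay Pb = Ps − 53, where Ps is the price sellers receive.
Demand in terms of Ps becomes xd = 154.3 − 0.3(Ps − 53) = 170.2 - 0.3Ps. Setting this equal to supply: 170.2 - 0.3Ps = -381 + 5Ps, so Ps = 104.
Buyers pay Pb = 104 − 53 = 51; x' = -381 + 5·104 = 139.
ΔCS = ½(124 + 139)(101 − 51) = 6575; ΔPS = ½(124 + 139)(104 − 101) = 394.5.
Government spending = 53 × 139 = 7367.
Net change = 6575 + 394.5 − 7367 = -397.5. The loss equals the DWL triangle ½·53·15.

Net change in total surplus = -€397.5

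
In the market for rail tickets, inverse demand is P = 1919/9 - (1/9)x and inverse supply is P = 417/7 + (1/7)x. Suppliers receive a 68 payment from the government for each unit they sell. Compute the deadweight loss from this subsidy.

Pre-subsidy: 1919/9 - (1/9)x = 417/7 + (1/7)x gives x* = 605 and P* = 146.
With the subsidy, sellers receive Ps = Pb + 68 for each unit, where Pb is the price buyers pay.
On the curves, Pb = 1919/9 - (1/9)x and Ps = 417/7 + (1/7)x; the wedge Ps − Pb = 68 gives 417/7 + (1/7)x − (1919/9 - (1/9)x) = 68, so x' = 872.75.
Then Pb = 1919/9 − (1/9)·872.75 = 116.25 and Ps = 417/7 + (1/7)·872.75 = 184.25.
The subsidy expands output by 872.75 − 605 = 267.75 past the efficient level; on those units the gap between marginal cost and willingness to pay runs from 0 up to 68.
DWL = ½ × 68 × 267.75 = 9103.5.

Deadweight loss = 9103.5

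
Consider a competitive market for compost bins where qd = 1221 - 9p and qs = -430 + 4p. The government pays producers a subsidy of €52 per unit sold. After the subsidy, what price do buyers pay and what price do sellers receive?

Pre-subsidy: 1221 - 9p = -430 + 4p gives p* = 127, q* = 78.
With the subsidy, sellers receive ps = pb + 52 for each unit, where pb is the price buyers pay.
Supply in terms of pb becomes qs = -430 + 4(pb + 52) = -222 + 4pb. Setting this equal to demand: 1221 - 9pb = -222 + 4pb, so pb = 111.
Sellers receive ps = 111 + 52 = 163; q' = 1221 − 9·111 = 222.

Buyers pay €111; sellers receive €163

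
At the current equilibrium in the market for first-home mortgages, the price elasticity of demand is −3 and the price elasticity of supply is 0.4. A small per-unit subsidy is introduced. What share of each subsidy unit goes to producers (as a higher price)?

Producer share = 15/17

For a small subsidy around the equilibrium, the benefit split depends on the relative slopes, which at a point are proportional to the elasticities.
Buyer share = εs/(εs + |εd|) = 0.4/(0.4 + 3) = 2/17; seller share = |εd|/(εs + |εd|) = 15/17.
So producers capture 15/17 of the subsidy.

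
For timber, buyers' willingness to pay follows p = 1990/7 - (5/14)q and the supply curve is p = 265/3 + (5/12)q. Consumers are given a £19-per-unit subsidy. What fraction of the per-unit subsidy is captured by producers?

Pre-subsidy: 1990/7 - (5/14)q = 265/3 + (5/12)q gives q* = 3292/13 and p* = 2520/13.
With the rebate, buyers effectively pay pb = ps − 19, where ps is the price sellers receive.
On the curves, pb = 1990/7 - (5/14)q and ps = 265/3 + (5/12)q; the wedge ps − pb = 19 gives 265/3 + (5/12)q − (1990/7 - (5/14)q) = 19, so q' = 18056/65.
Then pb = 1990/7 − (5/14)·(18056/65) = 2406/13 and ps = 265/3 + (5/12)·(18056/65) = 2653/13.
Buyers' price falls by p* − pb = 2520/13 − 2406/13 = 114/13; sellers' price rises by ps − p* = 2653/13 − 2520/13 = 133/13.
So producers capture (133/13)/19 = 7/13 of each unit of subsidy.

Producer share = 7/13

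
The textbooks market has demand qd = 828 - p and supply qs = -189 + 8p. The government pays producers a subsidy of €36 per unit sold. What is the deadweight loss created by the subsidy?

Deadweight loss = €576

Pre-subsidy: 828 - p = -189 + 8p gives p* = 113, q* = 715.
With the subsidy, sellers receive ps = pb + 36 for each unit, where pb is the price buyers pay.
Supply in terms of pb becomes qs = -189 + 8(pb + 36) = 99 + 8pb. Setting this equal to demand: 828 - pb = 99 + 8pb, so pb = 81.
Sellers receive ps = 81 + 36 = 117; q' = 828 − 1·81 = 747.
The subsidy expands output by 747 − 715 = 32 past the efficient level; on those units the gap between marginal cost and willingness to pay runs from 0 up to 36.
DWL = ½ × 36 × 32 = 576.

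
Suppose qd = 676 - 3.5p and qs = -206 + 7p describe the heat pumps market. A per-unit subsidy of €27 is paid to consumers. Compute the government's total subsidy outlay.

Pre-subsidy: 676 - 3.5p = -206 + 7p gives p* = 84, q* = 382.
With the rebate, buyers effectively pay pb = ps − 27, where ps is the price sellers receive.
Demand in terms of ps becomes qd = 676 − 3.5(ps − 27) = 770.5 - 3.5ps. Setting this equal to supply: 770.5 - 3.5ps = -206 + 7ps, so ps = 93.
Buyers pay pb = 93 − 27 = 66; q' = -206 + 7·93 = 445.
Government outlay = subsidy × quantity = 27 × 445 = 12015.

Government cost = €12015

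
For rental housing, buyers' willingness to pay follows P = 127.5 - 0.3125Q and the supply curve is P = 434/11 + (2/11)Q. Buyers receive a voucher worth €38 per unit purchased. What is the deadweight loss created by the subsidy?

Pre-subsidy: 127.5 - 0.3125Q = 434/11 + (2/11)Q gives Q* = 15496/87 and P* = 6250/87.
With the rebate, buyers effectively pay Pb = Ps − 38, where Ps is the price sellers receive.
On the curves, Pb = 127.5 - 0.3125Q and Ps = 434/11 + (2/11)Q; the wedge Ps − Pb = 38 gives 434/11 + (2/11)Q − (127.5 - 0.3125Q) = 38, so Q' = 22184/87.
Then Pb = 127.5 − 0.3125·(22184/87) = 4160/87 and Ps = 434/11 + (2/11)·(22184/87) = 7466/87.
The subsidy expands output by 22184/87 − 15496/87 = 6688/87 past the efficient level; on those units the gap between marginal cost and willingness to pay runs from 0 up to 38.
DWL = ½ × 38 × 6688/87 = 127072/87.

Deadweight loss = 127072/87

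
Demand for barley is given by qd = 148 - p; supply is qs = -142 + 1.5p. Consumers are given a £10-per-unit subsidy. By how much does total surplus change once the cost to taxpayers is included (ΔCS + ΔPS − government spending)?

Pre-subsidy: 148 - p = -142 + 1.5p gives p* = 116, q* = 32.
With the rebate, buyers effectively pay pb = ps − 10, where ps is the price sellers receive.
Demand in terms of ps becomes qd = 148 − 1(ps − 10) = 158 - ps. Setting this equal to supply: 158 - ps = -142 + 1.5ps, so ps = 120.
Buyers pay pb = 120 − 10 = 110; q' = -142 + 1.5·120 = 38.
ΔCS = ½(32 + 38)(116 − 110) = 210; ΔPS = ½(32 + 38)(120 − 116) = 140.
Government spending = 10 × 38 = 380.
Net change = 210 + 140 − 380 = -30. The loss equals the DWL triangle ½·10·6.

Net change in total surplus = -£30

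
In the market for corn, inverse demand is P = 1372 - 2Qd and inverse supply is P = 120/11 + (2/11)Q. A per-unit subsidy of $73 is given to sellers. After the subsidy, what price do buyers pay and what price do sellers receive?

Buyers pay 689/12; sellers receive 1565/12

Pre-subsidy: 1372 - 2Q = 120/11 + (2/11)Q gives Q* = 3743/6 and P* = 373/3.
With the subsidy, sellers receive Ps = Pb + 73 for each unit, where Pb is the price buyers pay.
On the curves, Pb = 1372 - 2Q and Ps = 120/11 + (2/11)Q; the wedge Ps − Pb = 73 gives 120/11 + (2/11)Q − (1372 - 2Q) = 73, so Q' = 15775/24.
Then Pb = 1372 − 2·(15775/24) = 689/12 and Ps = 120/11 + (2/11)·(15775/24) = 1565/12.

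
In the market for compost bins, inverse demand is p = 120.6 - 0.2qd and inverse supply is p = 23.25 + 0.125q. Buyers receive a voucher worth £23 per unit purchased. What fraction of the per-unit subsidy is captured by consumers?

Pre-subsidy: 120.6 - 0.2q = 23.25 + 0.125q gives q* = 3894/13 and p* = 789/13.
With the rebate, buyers effectively pay pb = ps − 23, where ps is the price sellers receive.
On the curves, pb = 120.6 - 0.2q and ps = 23.25 + 0.125q; the wedge ps − pb = 23 gives 23.25 + 0.125q − (120.6 - 0.2q) = 23, so q' = 4814/13.
Then pb = 120.6 − 0.2·(4814/13) = 605/13 and ps = 23.25 + 0.125·(4814/13) = 904/13.
Buyers' price falls by p* − pb = 789/13 − 605/13 = 184/13; sellers' price rises by ps − p* = 904/13 − 789/13 = 115/13.
So consumers capture (184/13)/23 = 8/13 of each unit of subsidy.

Consumer share = 8/13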